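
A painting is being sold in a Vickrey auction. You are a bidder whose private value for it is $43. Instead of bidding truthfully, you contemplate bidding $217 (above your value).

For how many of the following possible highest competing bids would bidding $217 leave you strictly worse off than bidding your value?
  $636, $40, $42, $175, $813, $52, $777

2

The deviation hurts exactly when the highest competing bid lies strictly between $43 and $217 — overbidding then wins at a price above your value.
$636: above both → same outcome either way.
$40: below both → same outcome either way.
$42: below both → same outcome either way.
$175: inside the interval → strictly worse (loss $132).
$813: above both → same outcome either way.
$52: inside the interval → strictly worse (loss $9).
$777: above both → same outcome either way.
Count: 2.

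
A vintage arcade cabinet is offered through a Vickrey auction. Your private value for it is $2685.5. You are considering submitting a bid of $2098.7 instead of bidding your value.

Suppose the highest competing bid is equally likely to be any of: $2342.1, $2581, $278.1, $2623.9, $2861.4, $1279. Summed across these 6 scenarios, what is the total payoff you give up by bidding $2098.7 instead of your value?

$509.5

The deviation costs you only when the competing bid falls strictly between $2098.7 and $2685.5; elsewhere both bids give the same outcome.
$2342.1: truthful payoff $343.4, deviation payoff $0 → loss $343.4.
$2581: truthful payoff $104.5, deviation payoff $0 → loss $104.5.
$278.1: outcomes coincide → loss $0.
$2623.9: truthful payoff $61.6, deviation payoff $0 → loss $61.6.
$2861.4: outcomes coincide → loss $0.
$1279: outcomes coincide → loss $0.
Total loss = $343.4 + $104.5 + $61.6 = $509.5.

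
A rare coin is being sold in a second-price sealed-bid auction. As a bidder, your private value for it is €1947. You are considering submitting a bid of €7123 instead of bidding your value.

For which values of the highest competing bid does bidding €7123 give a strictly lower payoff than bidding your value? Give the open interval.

(€1947, €7123)

If the competing bid is below €1947, both bids win at the same price — no difference.
If it is above €7123, both bids lose — no difference.
If it lies strictly between €1947 and €7123, bidding your value loses (payoff 0) while bidding €7123 wins at a price above your value (payoff negative).
So the deviation strictly hurts on the open interval (€1947, €7123).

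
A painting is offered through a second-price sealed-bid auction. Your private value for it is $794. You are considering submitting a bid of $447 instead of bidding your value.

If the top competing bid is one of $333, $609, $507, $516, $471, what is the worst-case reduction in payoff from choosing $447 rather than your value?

$323

$333: same outcome either way → loss $0.
$609: truthful gives $185, deviation gives $0 → loss $185.
$507: truthful gives $287, deviation gives $0 → loss $287.
$516: truthful gives $278, deviation gives $0 → loss $278.
$471: truthful gives $323, deviation gives $0 → loss $323.
Maximum loss: $323.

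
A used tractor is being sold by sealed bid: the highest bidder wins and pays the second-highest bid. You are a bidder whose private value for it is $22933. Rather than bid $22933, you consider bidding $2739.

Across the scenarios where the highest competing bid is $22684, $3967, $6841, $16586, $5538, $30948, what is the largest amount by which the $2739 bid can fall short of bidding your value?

$22684: truthful gives $249, deviation gives $0 → loss $249.
$3967: truthful gives $18966, deviation gives $0 → loss $18966.
$6841: truthful gives $16092, deviation gives $0 → loss $16092.
$16586: truthful gives $6347, deviation gives $0 → loss $6347.
$5538: truthful gives $17395, deviation gives $0 → loss $17395.
$30948: same outcome either way → loss $0.
Maximum loss: $18966.

$18966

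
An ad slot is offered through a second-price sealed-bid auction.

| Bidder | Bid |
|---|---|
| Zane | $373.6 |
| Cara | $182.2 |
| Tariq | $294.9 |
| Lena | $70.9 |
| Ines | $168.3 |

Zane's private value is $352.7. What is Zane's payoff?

Highest bid: Zane at $373.6, so Zane wins.
Second-highest bid: Tariq at $294.9 — that is the price the winner pays.
Zane's payoff = value − price = $352.7 − $294.9 = $57.8.

$57.8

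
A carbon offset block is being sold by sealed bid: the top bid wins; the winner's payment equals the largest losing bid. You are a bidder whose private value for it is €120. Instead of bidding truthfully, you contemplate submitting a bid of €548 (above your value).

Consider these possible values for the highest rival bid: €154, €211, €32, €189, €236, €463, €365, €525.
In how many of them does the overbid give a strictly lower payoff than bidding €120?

The deviation hurts exactly when the highest competing bid lies strictly between €120 and €548 — overbidding then wins at a price above your value.
€154: inside the interval → strictly worse (loss €34).
€211: inside the interval → strictly worse (loss €91).
€32: below both → same outcome either way.
€189: inside the interval → strictly worse (loss €69).
€236: inside the interval → strictly worse (loss €116).
€463: inside the interval → strictly worse (loss €343).
€365: inside the interval → strictly worse (loss €245).
€525: inside the interval → strictly worse (loss €405).
Count: 7.

7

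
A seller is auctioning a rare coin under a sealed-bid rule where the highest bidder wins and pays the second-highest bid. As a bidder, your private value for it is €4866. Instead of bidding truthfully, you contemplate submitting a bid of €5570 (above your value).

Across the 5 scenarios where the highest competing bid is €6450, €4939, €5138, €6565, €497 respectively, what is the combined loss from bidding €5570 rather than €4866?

The deviation costs you only when the competing bid falls strictly between €4866 and €5570; elsewhere both bids give the same outcome.
€6450: outcomes coincide → loss €0.
€4939: truthful payoff €0, deviation payoff −€73 → loss €73.
€5138: truthful payoff €0, deviation payoff −€272 → loss €272.
€6565: outcomes coincide → loss €0.
€497: outcomes coincide → loss €0.
Total loss = €73 + €272 = €345.
Because the price is fixed by the runner-up's bid, deviating from your value can only change a good outcome into a bad one — never the reverse.

€345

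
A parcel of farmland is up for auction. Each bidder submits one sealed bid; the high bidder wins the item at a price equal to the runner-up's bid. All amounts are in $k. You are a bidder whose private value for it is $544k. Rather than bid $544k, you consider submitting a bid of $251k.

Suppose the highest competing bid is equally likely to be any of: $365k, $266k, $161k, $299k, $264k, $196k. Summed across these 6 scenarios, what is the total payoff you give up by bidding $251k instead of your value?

$982k

The deviation costs you only when the competing bid falls strictly between $251k and $544k; elsewhere both bids give the same outcome.
$365k: truthful payoff $179k, deviation payoff $0k → loss $179k.
$266k: truthful payoff $278k, deviation payoff $0k → loss $278k.
$161k: outcomes coincide → loss $0k.
$299k: truthful payoff $245k, deviation payoff $0k → loss $245k.
$264k: truthful payoff $280k, deviation payoff $0k → loss $280k.
$196k: outcomes coincide → loss $0k.
Total loss = $179k + $278k + $245k + $280k = $982k.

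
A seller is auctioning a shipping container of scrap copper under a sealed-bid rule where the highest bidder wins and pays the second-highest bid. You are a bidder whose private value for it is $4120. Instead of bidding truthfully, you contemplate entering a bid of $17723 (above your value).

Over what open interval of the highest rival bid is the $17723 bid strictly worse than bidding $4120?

If the competing bid is below $4120, both bids win at the same price — no difference.
If it is above $17723, both bids lose — no difference.
If it lies strictly between $4120 and $17723, bidding your value loses (payoff 0) while bidding $17723 wins at a price above your value (payoff negative).
So the deviation strictly hurts on the open interval ($4120, $17723).

($4120, $17723)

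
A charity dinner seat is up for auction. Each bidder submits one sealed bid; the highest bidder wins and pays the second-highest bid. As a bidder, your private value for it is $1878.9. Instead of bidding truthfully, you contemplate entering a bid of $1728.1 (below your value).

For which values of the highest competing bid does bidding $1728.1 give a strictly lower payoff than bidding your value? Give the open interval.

($1728.1, $1878.9)

If the competing bid is below $1728.1, both bids win at the same price — no difference.
If it is above $1878.9, both bids lose — no difference.
If it lies strictly between $1728.1 and $1878.9, bidding your value wins at a price below your value (positive payoff) while bidding $1728.1 loses (payoff 0).
So the deviation strictly hurts on the open interval ($1728.1, $1878.9).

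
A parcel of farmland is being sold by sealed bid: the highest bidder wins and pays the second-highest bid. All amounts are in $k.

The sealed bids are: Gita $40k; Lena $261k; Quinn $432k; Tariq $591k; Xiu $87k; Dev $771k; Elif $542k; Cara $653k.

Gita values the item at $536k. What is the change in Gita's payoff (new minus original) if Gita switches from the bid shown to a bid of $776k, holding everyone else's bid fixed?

−$235k

The highest bid among the other bidders is $771k; Gita's bid doesn't change that.
Original bid $40k: Gita is not highest (top rival bid is $771k); payoff $0k.
Alternative bid $776k: Gita is highest, pays the top rival bid $771k; payoff $536k − $771k = −$235k.
Change in payoff = −$235k − ($0k) = −$235k.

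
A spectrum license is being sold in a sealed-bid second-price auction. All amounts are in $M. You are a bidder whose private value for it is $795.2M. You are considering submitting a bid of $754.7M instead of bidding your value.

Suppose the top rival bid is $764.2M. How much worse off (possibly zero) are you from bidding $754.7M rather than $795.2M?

Bidding your value $795.2M: you win (since $795.2M > $764.2M) and pay $764.2M. Payoff $31M.
Bidding $754.7M: you lose. Payoff $0M.
The competing bid $764.2M lies between your shaded bid and your value, so underbidding forfeits an item you could have won at a profitable price.
Loss from deviating = $31M − ($0M) = $31M.

$31M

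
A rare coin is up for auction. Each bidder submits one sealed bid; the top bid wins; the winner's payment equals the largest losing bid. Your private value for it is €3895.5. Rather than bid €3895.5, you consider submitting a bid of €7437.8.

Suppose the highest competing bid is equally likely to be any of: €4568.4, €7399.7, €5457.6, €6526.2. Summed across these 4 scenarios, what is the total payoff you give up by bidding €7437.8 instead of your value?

€8369.9

The deviation costs you only when the competing bid falls strictly between €3895.5 and €7437.8; elsewhere both bids give the same outcome.
€4568.4: truthful payoff €0, deviation payoff −€672.9 → loss €672.9.
€7399.7: truthful payoff €0, deviation payoff −€3504.2 → loss €3504.2.
€5457.6: truthful payoff €0, deviation payoff −€1562.1 → loss €1562.1.
€6526.2: truthful payoff €0, deviation payoff −€2630.7 → loss €2630.7.
Total loss = €672.9 + €3504.2 + €1562.1 + €2630.7 = €8369.9.
Truthful bidding weakly dominates here: raising your bid can only win items priced above your value, and lowering it can only forfeit items priced below.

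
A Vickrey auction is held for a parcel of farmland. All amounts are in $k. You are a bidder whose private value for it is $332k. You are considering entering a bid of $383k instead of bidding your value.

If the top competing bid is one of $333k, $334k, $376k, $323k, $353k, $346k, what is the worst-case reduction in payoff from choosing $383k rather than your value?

$333k: truthful gives $0k, deviation gives −$1k → loss $1k.
$334k: truthful gives $0k, deviation gives −$2k → loss $2k.
$376k: truthful gives $0k, deviation gives −$44k → loss $44k.
$323k: same outcome either way → loss $0k.
$353k: truthful gives $0k, deviation gives −$21k → loss $21k.
$346k: truthful gives $0k, deviation gives −$14k → loss $14k.
Maximum loss: $44k.

$44k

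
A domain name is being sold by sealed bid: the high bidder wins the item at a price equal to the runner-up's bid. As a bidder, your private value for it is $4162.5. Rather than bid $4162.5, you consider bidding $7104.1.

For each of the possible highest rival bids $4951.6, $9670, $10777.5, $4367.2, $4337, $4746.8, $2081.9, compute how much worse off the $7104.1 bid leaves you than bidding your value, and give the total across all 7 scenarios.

$1752.6

The deviation costs you only when the competing bid falls strictly between $4162.5 and $7104.1; elsewhere both bids give the same outcome.
$4951.6: truthful payoff $0, deviation payoff −$789.1 → loss $789.1.
$9670: outcomes coincide → loss $0.
$10777.5: outcomes coincide → loss $0.
$4367.2: truthful payoff $0, deviation payoff −$204.7 → loss $204.7.
$4337: truthful payoff $0, deviation payoff −$174.5 → loss $174.5.
$4746.8: truthful payoff $0, deviation payoff −$584.3 → loss $584.3.
$2081.9: outcomes coincide → loss $0.
Total loss = $789.1 + $204.7 + $174.5 + $584.3 = $1752.6.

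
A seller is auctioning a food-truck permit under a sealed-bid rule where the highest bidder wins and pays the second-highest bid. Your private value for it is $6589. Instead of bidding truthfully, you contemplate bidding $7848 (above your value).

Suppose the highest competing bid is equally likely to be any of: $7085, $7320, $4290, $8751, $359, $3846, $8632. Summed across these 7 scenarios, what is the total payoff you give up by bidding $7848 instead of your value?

$1227

The deviation costs you only when the competing bid falls strictly between $6589 and $7848; elsewhere both bids give the same outcome.
$7085: truthful payoff $0, deviation payoff −$496 → loss $496.
$7320: truthful payoff $0, deviation payoff −$731 → loss $731.
$4290: outcomes coincide → loss $0.
$8751: outcomes coincide → loss $0.
$359: outcomes coincide → loss $0.
$3846: outcomes coincide → loss $0.
$8632: outcomes coincide → loss $0.
Total loss = $496 + $731 = $1227.
In a second-price auction your bid sets only whether you win, not what you pay, so bidding your true value is weakly dominant.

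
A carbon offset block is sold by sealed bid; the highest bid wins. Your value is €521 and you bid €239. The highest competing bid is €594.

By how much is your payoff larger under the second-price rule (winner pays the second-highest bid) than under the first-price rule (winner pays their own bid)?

Your bid €239 is below €594, so you lose under either rule.
Payoff is €0 in both cases; difference = €0.

€0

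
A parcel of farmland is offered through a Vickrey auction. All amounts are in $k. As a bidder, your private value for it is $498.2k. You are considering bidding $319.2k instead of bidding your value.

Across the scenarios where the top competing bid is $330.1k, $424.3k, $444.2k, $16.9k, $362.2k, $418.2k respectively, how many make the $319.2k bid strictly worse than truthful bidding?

5

The deviation hurts exactly when the highest competing bid lies strictly between $319.2k and $498.2k — underbidding then forfeits a profitable win.
$330.1k: inside the interval → strictly worse (loss $168.1k).
$424.3k: inside the interval → strictly worse (loss $73.9k).
$444.2k: inside the interval → strictly worse (loss $54k).
$16.9k: below both → same outcome either way.
$362.2k: inside the interval → strictly worse (loss $136k).
$418.2k: inside the interval → strictly worse (loss $80k).
Count: 5.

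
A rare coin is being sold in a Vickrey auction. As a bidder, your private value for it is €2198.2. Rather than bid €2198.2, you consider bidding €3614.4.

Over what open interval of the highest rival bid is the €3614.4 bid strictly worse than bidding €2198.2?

(€2198.2, €3614.4)

If the competing bid is below €2198.2, both bids win at the same price — no difference.
If it is above €3614.4, both bids lose — no difference.
If it lies strictly between €2198.2 and €3614.4, bidding your value loses (payoff 0) while bidding €3614.4 wins at a price above your value (payoff negative).
So the deviation strictly hurts on the open interval (€2198.2, €3614.4).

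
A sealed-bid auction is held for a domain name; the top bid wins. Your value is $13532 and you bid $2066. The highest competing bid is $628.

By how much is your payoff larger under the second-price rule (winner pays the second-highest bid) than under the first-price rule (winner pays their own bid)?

$1438

You have the highest bid, so you win under either rule.
Second-price: pay $628 → payoff $12904.
First-price: pay your own bid $2066 → payoff $11466.
Difference = $12904 − ($11466) = $1438.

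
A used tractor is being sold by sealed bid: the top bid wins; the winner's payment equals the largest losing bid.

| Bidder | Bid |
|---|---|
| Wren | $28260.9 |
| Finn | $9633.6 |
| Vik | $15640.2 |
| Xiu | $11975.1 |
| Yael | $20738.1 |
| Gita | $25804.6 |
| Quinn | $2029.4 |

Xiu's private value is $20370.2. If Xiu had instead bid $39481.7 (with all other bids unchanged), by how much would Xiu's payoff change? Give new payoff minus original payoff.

−$7890.7

The highest bid among the other bidders is $28260.9; Xiu's bid doesn't change that.
Original bid $11975.1: Xiu is not highest (top rival bid is $28260.9); payoff $0.
Alternative bid $39481.7: Xiu is highest, pays the top rival bid $28260.9; payoff $20370.2 − $28260.9 = −$7890.7.
Change in payoff = −$7890.7 − ($0) = −$7890.7.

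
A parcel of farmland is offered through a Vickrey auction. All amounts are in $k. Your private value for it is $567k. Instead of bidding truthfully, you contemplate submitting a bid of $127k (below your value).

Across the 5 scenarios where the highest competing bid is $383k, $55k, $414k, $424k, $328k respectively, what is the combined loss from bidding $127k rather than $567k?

$719k

The deviation costs you only when the competing bid falls strictly between $127k and $567k; elsewhere both bids give the same outcome.
$383k: truthful payoff $184k, deviation payoff $0k → loss $184k.
$55k: outcomes coincide → loss $0k.
$414k: truthful payoff $153k, deviation payoff $0k → loss $153k.
$424k: truthful payoff $143k, deviation payoff $0k → loss $143k.
$328k: truthful payoff $239k, deviation payoff $0k → loss $239k.
Total loss = $184k + $153k + $143k + $239k = $719k.
Truthful bidding weakly dominates here: raising your bid can only win items priced above your value, and lowering it can only forfeit items priced below.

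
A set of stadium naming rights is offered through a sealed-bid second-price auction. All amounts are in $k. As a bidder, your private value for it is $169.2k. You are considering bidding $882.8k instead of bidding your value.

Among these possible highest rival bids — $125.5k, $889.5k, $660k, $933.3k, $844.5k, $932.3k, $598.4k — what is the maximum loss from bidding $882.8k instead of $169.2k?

$675.3k

$125.5k: same outcome either way → loss $0k.
$889.5k: same outcome either way → loss $0k.
$660k: truthful gives $0k, deviation gives −$490.8k → loss $490.8k.
$933.3k: same outcome either way → loss $0k.
$844.5k: truthful gives $0k, deviation gives −$675.3k → loss $675.3k.
$932.3k: same outcome either way → loss $0k.
$598.4k: truthful gives $0k, deviation gives −$429.2k → loss $429.2k.
Maximum loss: $675.3k.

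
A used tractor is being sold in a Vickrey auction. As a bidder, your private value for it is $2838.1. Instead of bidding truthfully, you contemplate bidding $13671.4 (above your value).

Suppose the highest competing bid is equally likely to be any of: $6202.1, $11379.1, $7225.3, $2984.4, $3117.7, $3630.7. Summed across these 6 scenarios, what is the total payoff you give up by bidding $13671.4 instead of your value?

The deviation costs you only when the competing bid falls strictly between $2838.1 and $13671.4; elsewhere both bids give the same outcome.
$6202.1: truthful payoff $0, deviation payoff −$3364 → loss $3364.
$11379.1: truthful payoff $0, deviation payoff −$8541 → loss $8541.
$7225.3: truthful payoff $0, deviation payoff −$4387.2 → loss $4387.2.
$2984.4: truthful payoff $0, deviation payoff −$146.3 → loss $146.3.
$3117.7: truthful payoff $0, deviation payoff −$279.6 → loss $279.6.
$3630.7: truthful payoff $0, deviation payoff −$792.6 → loss $792.6.
Total loss = $3364 + $8541 + $4387.2 + $146.3 + $279.6 + $792.6 = $17510.7.

$17510.7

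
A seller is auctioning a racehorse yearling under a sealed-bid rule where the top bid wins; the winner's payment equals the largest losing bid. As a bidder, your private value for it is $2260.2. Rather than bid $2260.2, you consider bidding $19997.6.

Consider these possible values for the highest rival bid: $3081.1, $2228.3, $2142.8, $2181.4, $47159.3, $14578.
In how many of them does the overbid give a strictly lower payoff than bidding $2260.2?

2

The deviation hurts exactly when the highest competing bid lies strictly between $2260.2 and $19997.6 — overbidding then wins at a price above your value.
$3081.1: inside the interval → strictly worse (loss $820.9).
$2228.3: below both → same outcome either way.
$2142.8: below both → same outcome either way.
$2181.4: below both → same outcome either way.
$47159.3: above both → same outcome either way.
$14578: inside the interval → strictly worse (loss $12317.8).
Count: 2.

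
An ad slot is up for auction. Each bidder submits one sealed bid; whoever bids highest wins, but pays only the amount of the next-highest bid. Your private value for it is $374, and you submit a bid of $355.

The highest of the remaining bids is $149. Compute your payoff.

$225

Your bid $355 exceeds the highest competing bid $149, so you win.
In a second-price auction the winner pays the second-highest bid, $149.
Payoff = value − price = $374 − $149 = $225.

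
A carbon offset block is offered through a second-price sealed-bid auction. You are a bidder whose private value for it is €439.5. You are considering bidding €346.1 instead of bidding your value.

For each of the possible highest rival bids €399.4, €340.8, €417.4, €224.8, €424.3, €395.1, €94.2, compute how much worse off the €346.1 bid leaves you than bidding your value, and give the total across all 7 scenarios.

The deviation costs you only when the competing bid falls strictly between €346.1 and €439.5; elsewhere both bids give the same outcome.
€399.4: truthful payoff €40.1, deviation payoff €0 → loss €40.1.
€340.8: outcomes coincide → loss €0.
€417.4: truthful payoff €22.1, deviation payoff €0 → loss €22.1.
€224.8: outcomes coincide → loss €0.
€424.3: truthful payoff €15.2, deviation payoff €0 → loss €15.2.
€395.1: truthful payoff €44.4, deviation payoff €0 → loss €44.4.
€94.2: outcomes coincide → loss €0.
Total loss = €40.1 + €22.1 + €15.2 + €44.4 = €121.8.

€121.8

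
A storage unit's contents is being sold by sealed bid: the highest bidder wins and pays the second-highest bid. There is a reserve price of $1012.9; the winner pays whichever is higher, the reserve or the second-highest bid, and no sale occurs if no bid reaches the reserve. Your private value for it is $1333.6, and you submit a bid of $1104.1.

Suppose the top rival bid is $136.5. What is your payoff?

$320.7

Your bid $1104.1 is the highest and exceeds the reserve.
Price = max(second-highest bid, reserve) = max($136.5, $1012.9) = $1012.9.
Payoff = $1333.6 − $1012.9 = $320.7.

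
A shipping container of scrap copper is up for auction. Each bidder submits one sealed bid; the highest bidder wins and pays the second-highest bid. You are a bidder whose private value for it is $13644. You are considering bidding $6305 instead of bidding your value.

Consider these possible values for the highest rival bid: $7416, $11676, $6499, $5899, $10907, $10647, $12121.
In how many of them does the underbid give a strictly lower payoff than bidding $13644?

The deviation hurts exactly when the highest competing bid lies strictly between $6305 and $13644 — underbidding then forfeits a profitable win.
$7416: inside the interval → strictly worse (loss $6228).
$11676: inside the interval → strictly worse (loss $1968).
$6499: inside the interval → strictly worse (loss $7145).
$5899: below both → same outcome either way.
$10907: inside the interval → strictly worse (loss $2737).
$10647: inside the interval → strictly worse (loss $2997).
$12121: inside the interval → strictly worse (loss $1523).
Count: 6.

6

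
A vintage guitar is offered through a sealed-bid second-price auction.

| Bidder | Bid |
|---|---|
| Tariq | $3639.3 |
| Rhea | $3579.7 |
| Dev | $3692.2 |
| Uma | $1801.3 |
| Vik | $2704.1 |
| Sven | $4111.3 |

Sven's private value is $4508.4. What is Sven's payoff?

$816.2

Highest bid: Sven at $4111.3, so Sven wins.
Second-highest bid: Dev at $3692.2 — that is the price the winner pays.
Sven's payoff = value − price = $4508.4 − $3692.2 = $816.2.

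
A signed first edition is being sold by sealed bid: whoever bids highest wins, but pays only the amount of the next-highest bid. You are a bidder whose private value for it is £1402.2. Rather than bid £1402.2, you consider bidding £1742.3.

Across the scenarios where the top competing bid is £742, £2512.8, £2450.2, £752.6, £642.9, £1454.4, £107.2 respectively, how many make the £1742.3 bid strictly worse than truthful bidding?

The deviation hurts exactly when the highest competing bid lies strictly between £1402.2 and £1742.3 — overbidding then wins at a price above your value.
£742: below both → same outcome either way.
£2512.8: above both → same outcome either way.
£2450.2: above both → same outcome either way.
£752.6: below both → same outcome either way.
£642.9: below both → same outcome either way.
£1454.4: inside the interval → strictly worse (loss £52.2).
£107.2: below both → same outcome either way.
Count: 1.

1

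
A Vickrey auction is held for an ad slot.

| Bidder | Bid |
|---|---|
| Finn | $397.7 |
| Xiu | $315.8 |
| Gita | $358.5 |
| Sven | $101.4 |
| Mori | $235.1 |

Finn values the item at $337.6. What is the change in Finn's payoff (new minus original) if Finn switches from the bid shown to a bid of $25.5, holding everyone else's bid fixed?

The highest bid among the other bidders is $358.5; Finn's bid doesn't change that.
Original bid $397.7: Finn is highest, pays the top rival bid $358.5; payoff $337.6 − $358.5 = −$20.9.
Alternative bid $25.5: Finn is not highest (top rival bid is $358.5); payoff $0.
Change in payoff = $0 − (−$20.9) = $20.9.

$20.9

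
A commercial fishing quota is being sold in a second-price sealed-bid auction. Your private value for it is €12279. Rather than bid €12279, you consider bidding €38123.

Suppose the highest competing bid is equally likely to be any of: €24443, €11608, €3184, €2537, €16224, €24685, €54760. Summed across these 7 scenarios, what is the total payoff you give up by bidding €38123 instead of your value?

€28515

The deviation costs you only when the competing bid falls strictly between €12279 and €38123; elsewhere both bids give the same outcome.
€24443: truthful payoff €0, deviation payoff −€12164 → loss €12164.
€11608: outcomes coincide → loss €0.
€3184: outcomes coincide → loss €0.
€2537: outcomes coincide → loss €0.
€16224: truthful payoff €0, deviation payoff −€3945 → loss €3945.
€24685: truthful payoff €0, deviation payoff −€12406 → loss €12406.
€54760: outcomes coincide → loss €0.
Total loss = €12164 + €3945 + €12406 = €28515.
Because the price is fixed by the runner-up's bid, deviating from your value can only change a good outcome into a bad one — never the reverse.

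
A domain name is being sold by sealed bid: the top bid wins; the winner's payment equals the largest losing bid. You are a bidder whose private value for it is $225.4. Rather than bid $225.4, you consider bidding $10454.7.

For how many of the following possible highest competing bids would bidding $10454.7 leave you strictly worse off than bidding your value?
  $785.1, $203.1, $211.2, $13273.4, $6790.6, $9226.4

3

The deviation hurts exactly when the highest competing bid lies strictly between $225.4 and $10454.7 — overbidding then wins at a price above your value.
$785.1: inside the interval → strictly worse (loss $559.7).
$203.1: below both → same outcome either way.
$211.2: below both → same outcome either way.
$13273.4: above both → same outcome either way.
$6790.6: inside the interval → strictly worse (loss $6565.2).
$9226.4: inside the interval → strictly worse (loss $9001).
Count: 3.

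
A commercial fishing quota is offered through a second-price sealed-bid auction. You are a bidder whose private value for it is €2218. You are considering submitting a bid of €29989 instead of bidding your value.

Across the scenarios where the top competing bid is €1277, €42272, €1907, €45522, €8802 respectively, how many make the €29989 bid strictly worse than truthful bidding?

The deviation hurts exactly when the highest competing bid lies strictly between €2218 and €29989 — overbidding then wins at a price above your value.
€1277: below both → same outcome either way.
€42272: above both → same outcome either way.
€1907: below both → same outcome either way.
€45522: above both → same outcome either way.
€8802: inside the interval → strictly worse (loss €6584).
Count: 1.

1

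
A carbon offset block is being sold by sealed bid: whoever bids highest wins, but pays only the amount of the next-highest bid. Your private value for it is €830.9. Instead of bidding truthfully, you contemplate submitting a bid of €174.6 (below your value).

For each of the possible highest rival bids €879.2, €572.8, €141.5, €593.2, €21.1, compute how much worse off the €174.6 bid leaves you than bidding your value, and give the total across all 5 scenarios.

The deviation costs you only when the competing bid falls strictly between €174.6 and €830.9; elsewhere both bids give the same outcome.
€879.2: outcomes coincide → loss €0.
€572.8: truthful payoff €258.1, deviation payoff €0 → loss €258.1.
€141.5: outcomes coincide → loss €0.
€593.2: truthful payoff €237.7, deviation payoff €0 → loss €237.7.
€21.1: outcomes coincide → loss €0.
Total loss = €258.1 + €237.7 = €495.8.

€495.8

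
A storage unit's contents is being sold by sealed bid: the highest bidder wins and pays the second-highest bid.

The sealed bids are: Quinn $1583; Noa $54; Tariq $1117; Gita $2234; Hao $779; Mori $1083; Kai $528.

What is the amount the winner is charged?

$1583

Highest bid: Gita at $2234, so Gita wins.
Second-highest bid: Quinn at $1583 — that is the price the winner pays.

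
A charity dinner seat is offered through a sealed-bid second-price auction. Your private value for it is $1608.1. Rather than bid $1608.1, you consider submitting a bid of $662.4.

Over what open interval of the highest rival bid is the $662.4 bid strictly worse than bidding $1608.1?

($662.4, $1608.1)

If the competing bid is below $662.4, both bids win at the same price — no difference.
If it is above $1608.1, both bids lose — no difference.
If it lies strictly between $662.4 and $1608.1, bidding your value wins at a price below your value (positive payoff) while bidding $662.4 loses (payoff 0).
So the deviation strictly hurts on the open interval ($662.4, $1608.1).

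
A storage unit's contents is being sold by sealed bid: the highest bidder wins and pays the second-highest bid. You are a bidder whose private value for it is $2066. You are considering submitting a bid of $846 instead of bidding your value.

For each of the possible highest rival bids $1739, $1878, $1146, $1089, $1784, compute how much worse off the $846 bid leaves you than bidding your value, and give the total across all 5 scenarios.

The deviation costs you only when the competing bid falls strictly between $846 and $2066; elsewhere both bids give the same outcome.
$1739: truthful payoff $327, deviation payoff $0 → loss $327.
$1878: truthful payoff $188, deviation payoff $0 → loss $188.
$1146: truthful payoff $920, deviation payoff $0 → loss $920.
$1089: truthful payoff $977, deviation payoff $0 → loss $977.
$1784: truthful payoff $282, deviation payoff $0 → loss $282.
Total loss = $327 + $188 + $920 + $977 + $282 = $2694.

$2694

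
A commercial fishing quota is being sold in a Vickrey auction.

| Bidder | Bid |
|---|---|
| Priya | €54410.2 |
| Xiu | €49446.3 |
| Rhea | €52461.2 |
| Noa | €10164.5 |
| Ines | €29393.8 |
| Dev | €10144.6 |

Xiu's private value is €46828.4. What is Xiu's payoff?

€0

Highest bid: Priya at €54410.2, so Priya wins.
Second-highest bid: Rhea at €52461.2 — that is the price the winner pays.
Xiu did not win, so Xiu pays nothing and receives nothing: payoff €0.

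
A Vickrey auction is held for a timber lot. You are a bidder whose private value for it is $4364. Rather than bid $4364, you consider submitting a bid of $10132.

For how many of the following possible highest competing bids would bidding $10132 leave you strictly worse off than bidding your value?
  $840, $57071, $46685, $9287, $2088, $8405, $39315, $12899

2

The deviation hurts exactly when the highest competing bid lies strictly between $4364 and $10132 — overbidding then wins at a price above your value.
$840: below both → same outcome either way.
$57071: above both → same outcome either way.
$46685: above both → same outcome either way.
$9287: inside the interval → strictly worse (loss $4923).
$2088: below both → same outcome either way.
$8405: inside the interval → strictly worse (loss $4041).
$39315: above both → same outcome either way.
$12899: above both → same outcome either way.
Count: 2.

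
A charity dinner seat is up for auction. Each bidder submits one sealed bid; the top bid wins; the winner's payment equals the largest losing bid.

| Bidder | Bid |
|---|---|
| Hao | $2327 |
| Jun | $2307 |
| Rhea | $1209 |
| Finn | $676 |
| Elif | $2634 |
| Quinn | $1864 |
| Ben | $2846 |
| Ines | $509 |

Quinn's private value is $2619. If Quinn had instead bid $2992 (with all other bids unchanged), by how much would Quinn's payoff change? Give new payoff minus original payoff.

The highest bid among the other bidders is $2846; Quinn's bid doesn't change that.
Original bid $1864: Quinn is not highest (top rival bid is $2846); payoff $0.
Alternative bid $2992: Quinn is highest, pays the top rival bid $2846; payoff $2619 − $2846 = −$227.
Change in payoff = −$227 − ($0) = −$227.

−$227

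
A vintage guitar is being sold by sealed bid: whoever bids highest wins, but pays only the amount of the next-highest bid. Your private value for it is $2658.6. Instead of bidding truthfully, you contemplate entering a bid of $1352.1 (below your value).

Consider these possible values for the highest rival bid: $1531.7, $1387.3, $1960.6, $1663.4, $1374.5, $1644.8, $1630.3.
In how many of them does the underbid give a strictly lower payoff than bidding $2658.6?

The deviation hurts exactly when the highest competing bid lies strictly between $1352.1 and $2658.6 — underbidding then forfeits a profitable win.
$1531.7: inside the interval → strictly worse (loss $1126.9).
$1387.3: inside the interval → strictly worse (loss $1271.3).
$1960.6: inside the interval → strictly worse (loss $698).
$1663.4: inside the interval → strictly worse (loss $995.2).
$1374.5: inside the interval → strictly worse (loss $1284.1).
$1644.8: inside the interval → strictly worse (loss $1013.8).
$1630.3: inside the interval → strictly worse (loss $1028.3).
Count: 7.

7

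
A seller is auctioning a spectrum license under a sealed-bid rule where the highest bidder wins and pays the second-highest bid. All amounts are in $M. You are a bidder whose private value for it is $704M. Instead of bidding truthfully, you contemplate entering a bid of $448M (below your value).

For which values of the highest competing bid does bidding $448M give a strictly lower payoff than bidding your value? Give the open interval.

($448M, $704M)

If the competing bid is below $448M, both bids win at the same price — no difference.
If it is above $704M, both bids lose — no difference.
If it lies strictly between $448M and $704M, bidding your value wins at a price below your value (positive payoff) while bidding $448M loses (payoff 0).
So the deviation strictly hurts on the open interval ($448M, $704M).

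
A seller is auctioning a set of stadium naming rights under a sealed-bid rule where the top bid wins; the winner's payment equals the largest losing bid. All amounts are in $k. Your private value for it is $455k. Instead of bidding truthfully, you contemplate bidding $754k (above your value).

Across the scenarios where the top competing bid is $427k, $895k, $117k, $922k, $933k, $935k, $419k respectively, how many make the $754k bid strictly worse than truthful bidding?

The deviation hurts exactly when the highest competing bid lies strictly between $455k and $754k — overbidding then wins at a price above your value.
$427k: below both → same outcome either way.
$895k: above both → same outcome either way.
$117k: below both → same outcome either way.
$922k: above both → same outcome either way.
$933k: above both → same outcome either way.
$935k: above both → same outcome either way.
$419k: below both → same outcome either way.
Count: 0.

0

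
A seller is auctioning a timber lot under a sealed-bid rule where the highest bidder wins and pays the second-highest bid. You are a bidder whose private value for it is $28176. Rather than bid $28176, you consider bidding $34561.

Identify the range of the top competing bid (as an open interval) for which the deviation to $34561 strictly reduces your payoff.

($28176, $34561)

If the competing bid is below $28176, both bids win at the same price — no difference.
If it is above $34561, both bids lose — no difference.
If it lies strictly between $28176 and $34561, bidding your value loses (payoff 0) while bidding $34561 wins at a price above your value (payoff negative).
So the deviation strictly hurts on the open interval ($28176, $34561).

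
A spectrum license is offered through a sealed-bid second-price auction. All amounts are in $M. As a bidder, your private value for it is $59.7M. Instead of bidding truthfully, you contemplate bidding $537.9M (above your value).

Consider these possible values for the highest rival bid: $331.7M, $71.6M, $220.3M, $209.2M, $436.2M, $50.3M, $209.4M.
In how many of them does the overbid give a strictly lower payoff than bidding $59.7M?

6

The deviation hurts exactly when the highest competing bid lies strictly between $59.7M and $537.9M — overbidding then wins at a price above your value.
$331.7M: inside the interval → strictly worse (loss $272M).
$71.6M: inside the interval → strictly worse (loss $11.9M).
$220.3M: inside the interval → strictly worse (loss $160.6M).
$209.2M: inside the interval → strictly worse (loss $149.5M).
$436.2M: inside the interval → strictly worse (loss $376.5M).
$50.3M: below both → same outcome either way.
$209.4M: inside the interval → strictly worse (loss $149.7M).
Count: 6.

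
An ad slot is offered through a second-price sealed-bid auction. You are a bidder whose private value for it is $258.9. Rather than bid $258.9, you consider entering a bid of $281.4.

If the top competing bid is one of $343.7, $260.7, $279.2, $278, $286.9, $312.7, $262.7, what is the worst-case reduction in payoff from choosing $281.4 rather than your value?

$20.3

$343.7: same outcome either way → loss $0.
$260.7: truthful gives $0, deviation gives −$1.8 → loss $1.8.
$279.2: truthful gives $0, deviation gives −$20.3 → loss $20.3.
$278: truthful gives $0, deviation gives −$19.1 → loss $19.1.
$286.9: same outcome either way → loss $0.
$312.7: same outcome either way → loss $0.
$262.7: truthful gives $0, deviation gives −$3.8 → loss $3.8.
Maximum loss: $20.3.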